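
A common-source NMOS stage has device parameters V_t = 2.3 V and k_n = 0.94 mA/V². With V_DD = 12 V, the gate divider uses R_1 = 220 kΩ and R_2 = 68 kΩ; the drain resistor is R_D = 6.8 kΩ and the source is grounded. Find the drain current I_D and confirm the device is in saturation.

I_D ≈ 0.13 mA

V_G = V_DD·R_2/(R_1+R_2) = 12×68/288 = 2.83 V. With the source grounded, V_GS = V_G = 2.83 V.
Assume saturation: I_D = (k_n/2)(V_GS − V_t)² = (0.94/2)×(2.83 − 2.3)² = 0.47×0.533² = 0.134 mA.
V_DS = V_DD − I_D·R_D = 12 − 0.134×6.8 = 11.1 V.
Saturation requires V_DS ≥ V_GS − V_t = 0.533 V; 11.1 ≥ 0.533 ✓.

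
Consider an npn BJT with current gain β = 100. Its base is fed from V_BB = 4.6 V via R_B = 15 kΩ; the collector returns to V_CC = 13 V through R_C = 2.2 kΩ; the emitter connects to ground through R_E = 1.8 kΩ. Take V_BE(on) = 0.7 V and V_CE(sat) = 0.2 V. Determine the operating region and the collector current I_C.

Assume active. Base-emitter loop: I_B = (V_BB − V_BE)/(R_B + (β+1)R_E) = (4.6 − 0.7)/(15 + 101×1.8) = 0.0198 mA.
I_C = β·I_B = 100×0.0198 = 1.98 mA.
V_CE = V_CC − I_C·R_C − I_E·R_E = 13 − 1.98×2.2 − 2×1.8 = 5.04 V > V_CE(sat), so the active-region assumption holds.

active; I_C ≈ 2 mA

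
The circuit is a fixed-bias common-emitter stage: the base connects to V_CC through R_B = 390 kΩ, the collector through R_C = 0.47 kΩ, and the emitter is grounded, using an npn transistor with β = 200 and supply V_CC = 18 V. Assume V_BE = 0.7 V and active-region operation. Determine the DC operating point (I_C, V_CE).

I_C ≈ 8.9 mA, V_CE ≈ 14 V

Base loop: V_CC = I_B·R_B + V_BE, so I_B = (18 − 0.7)/390 kΩ = 0.0444 mA.
In the active region I_C = β·I_B = 200 × 0.0444 = 8.87 mA.
Collector loop: V_CE = V_CC − I_C·R_C = 18 − 8.87×0.47 = 13.8 V.
Since V_CE = 13.8 V > V_CE(sat) ≈ 0.2 V, the transistor is in the active region as assumed.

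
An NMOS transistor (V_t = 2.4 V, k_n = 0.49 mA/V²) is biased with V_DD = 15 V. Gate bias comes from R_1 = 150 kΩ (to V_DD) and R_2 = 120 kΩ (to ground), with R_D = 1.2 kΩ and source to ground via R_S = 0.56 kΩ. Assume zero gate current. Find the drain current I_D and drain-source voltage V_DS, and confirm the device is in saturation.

I_D ≈ 2.2 mA, V_DS ≈ 11 V

V_G = V_DD·R_2/(R_1+R_2) = 15×120/270 = 6.67 V.
Assume saturation: I_D = (k_n/2)(V_GS − V_t)² with V_GS = V_G − I_D·R_S = 6.67 − 0.56·I_D.
Substituting gives 0.0768·I_D² − 2.17·I_D + 4.46 = 0, with roots I_D = 2.23 or 26 mA.
The root I_D = 26 mA gives V_GS = -7.91 V ≤ V_t, so take I_D = 2.23 mA.
Then V_GS = 5.42 V and V_DS = V_DD − I_D(R_D+R_S) = 15 − 2.23×1.76 = 11.1 V.
Saturation requires V_DS ≥ V_GS − V_t = 3.02 V; 11.1 ≥ 3.02 ✓.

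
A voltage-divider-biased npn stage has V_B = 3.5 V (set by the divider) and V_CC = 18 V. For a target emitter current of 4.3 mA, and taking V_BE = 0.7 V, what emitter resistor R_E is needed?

R_E ≈ 0.65 kΩ

V_E = V_B − V_BE = 3.5 − 0.7 = 2.8 V.
R_E = V_E / I_E = 2.8 / 4.3 = 0.651 kΩ.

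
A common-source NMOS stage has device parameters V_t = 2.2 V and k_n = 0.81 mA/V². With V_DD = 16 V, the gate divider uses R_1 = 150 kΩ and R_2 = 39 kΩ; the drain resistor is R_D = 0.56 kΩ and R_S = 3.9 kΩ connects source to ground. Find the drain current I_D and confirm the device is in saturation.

V_G = V_DD·R_2/(R_1+R_2) = 16×39/189 = 3.3 V.
Assume saturation: I_D = (k_n/2)(V_GS − V_t)² with V_GS = V_G − I_D·R_S = 3.3 − 3.9·I_D.
Substituting gives 6.16·I_D² − 4.48·I_D + 0.491 = 0, with roots I_D = 0.135 or 0.593 mA.
The root I_D = 0.593 mA gives V_GS = 0.99 V ≤ V_t, so take I_D = 0.135 mA.
Then V_GS = 2.78 V and V_DS = V_DD − I_D(R_D+R_S) = 16 − 0.135×4.46 = 15.4 V.
Saturation requires V_DS ≥ V_GS − V_t = 0.577 V; 15.4 ≥ 0.577 ✓.

I_D ≈ 0.13 mA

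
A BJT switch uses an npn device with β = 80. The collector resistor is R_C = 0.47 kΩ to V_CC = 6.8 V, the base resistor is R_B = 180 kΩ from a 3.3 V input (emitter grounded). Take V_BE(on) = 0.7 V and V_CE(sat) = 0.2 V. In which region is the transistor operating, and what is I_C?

active; I_C ≈ 1.2 mA

Assume active. Base-emitter loop: I_B = (V_BB − V_BE)/R_B = (3.3 − 0.7)/180 = 0.0144 mA.
I_C = β·I_B = 80×0.0144 = 1.16 mA.
V_CE = V_CC − I_C·R_C = 6.8 − 1.16×0.47 = 6.26 V > V_CE(sat), so the active-region assumption holds.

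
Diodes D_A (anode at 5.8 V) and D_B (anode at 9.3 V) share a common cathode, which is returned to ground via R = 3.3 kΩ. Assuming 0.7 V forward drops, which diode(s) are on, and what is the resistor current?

Only D_B conducts; I_R ≈ 2.6 mA

Assume both conduct. Then node N would need to be at both 5.8−0.7 = 5.1 V and 9.3−0.7 = 8.6 V, which is impossible.
Assume only D_B conducts: V_N = 9.3 − 0.7 = 8.6 V, so I_R = 8.6/3.3 = 2.61 mA.
Check D_A: its anode-to-cathode voltage is 5.8 − 8.6 = -2.8 V < 0.7 V, so it is off. The assumption is consistent.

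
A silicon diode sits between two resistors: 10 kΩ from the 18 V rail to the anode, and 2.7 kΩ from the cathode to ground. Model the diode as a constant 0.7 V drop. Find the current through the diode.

The two resistors are in series with the diode, so KVL gives 18 = I·10 + 0.7 + I·2.7.
I = (18 − 0.7) / (10 + 2.7) kΩ = 17.3 / 12.7 = 1.36 mA.

I ≈ 1.4 mA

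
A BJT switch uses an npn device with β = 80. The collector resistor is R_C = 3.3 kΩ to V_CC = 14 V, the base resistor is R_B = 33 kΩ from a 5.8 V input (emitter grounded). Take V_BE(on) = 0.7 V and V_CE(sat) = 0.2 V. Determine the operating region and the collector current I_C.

saturation; I_C ≈ 4.2 mA

Assume active: I_B = (5.8 − 0.7)/33 = 0.155 mA, giving I_C = β·I_B = 12.4 mA.
But then V_CE = 14 − 12.4×3.3 = -26.8 V < V_CE(sat) = 0.2 V — impossible in the active region.
So the transistor is saturated. With V_CE = 0.2 V, I_C = (V_CC − 0.2)/R_C = 13.8/3.3 = 4.18 mA.
Check: β·I_B = 12.4 mA > I_C = 4.18 mA, confirming saturation.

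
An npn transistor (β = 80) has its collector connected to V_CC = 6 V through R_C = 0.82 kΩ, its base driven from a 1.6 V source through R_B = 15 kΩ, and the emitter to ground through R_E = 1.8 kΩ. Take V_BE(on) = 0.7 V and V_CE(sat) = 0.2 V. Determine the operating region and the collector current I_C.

active; I_C ≈ 0.45 mA

Assume active. Base-emitter loop: I_B = (V_BB − V_BE)/(R_B + (β+1)R_E) = (1.6 − 0.7)/(15 + 81×1.8) = 0.0056 mA.
I_C = β·I_B = 80×0.0056 = 0.448 mA.
V_CE = V_CC − I_C·R_C − I_E·R_E = 6 − 0.448×0.82 − 0.453×1.8 = 4.82 V > V_CE(sat), so the active-region assumption holds.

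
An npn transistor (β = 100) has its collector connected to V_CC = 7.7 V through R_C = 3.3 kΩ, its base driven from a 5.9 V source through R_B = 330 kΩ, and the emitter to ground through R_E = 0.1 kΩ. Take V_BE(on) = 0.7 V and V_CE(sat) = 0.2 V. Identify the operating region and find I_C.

active; I_C ≈ 1.5 mA

Assume active. Base-emitter loop: I_B = (V_BB − V_BE)/(R_B + (β+1)R_E) = (5.9 − 0.7)/(330 + 101×0.1) = 0.0153 mA.
I_C = β·I_B = 100×0.0153 = 1.53 mA.
V_CE = V_CC − I_C·R_C − I_E·R_E = 7.7 − 1.53×3.3 − 1.54×0.1 = 2.5 V > V_CE(sat), so the active-region assumption holds.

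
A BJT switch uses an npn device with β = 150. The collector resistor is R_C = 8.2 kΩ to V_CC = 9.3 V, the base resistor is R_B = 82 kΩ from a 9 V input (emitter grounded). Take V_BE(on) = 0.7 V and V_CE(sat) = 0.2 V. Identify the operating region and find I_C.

Assume active: I_B = (9 − 0.7)/82 = 0.101 mA, giving I_C = β·I_B = 15.2 mA.
But then V_CE = 9.3 − 15.2×8.2 = -115 V < V_CE(sat) = 0.2 V — impossible in the active region.
So the transistor is saturated. With V_CE = 0.2 V, I_C = (V_CC − 0.2)/R_C = 9.1/8.2 = 1.11 mA.
Check: β·I_B = 15.2 mA > I_C = 1.11 mA, confirming saturation.

saturation; I_C ≈ 1.1 mA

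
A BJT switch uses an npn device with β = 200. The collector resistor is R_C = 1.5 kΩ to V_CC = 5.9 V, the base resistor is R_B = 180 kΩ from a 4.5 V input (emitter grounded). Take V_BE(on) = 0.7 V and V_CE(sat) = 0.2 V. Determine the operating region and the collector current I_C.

saturation; I_C ≈ 3.8 mA

Assume active: I_B = (4.5 − 0.7)/180 = 0.0211 mA, giving I_C = β·I_B = 4.22 mA.
But then V_CE = 5.9 − 4.22×1.5 = -0.433 V < V_CE(sat) = 0.2 V — impossible in the active region.
So the transistor is saturated. With V_CE = 0.2 V, I_C = (V_CC − 0.2)/R_C = 5.7/1.5 = 3.8 mA.
Check: β·I_B = 4.22 mA > I_C = 3.8 mA, confirming saturation.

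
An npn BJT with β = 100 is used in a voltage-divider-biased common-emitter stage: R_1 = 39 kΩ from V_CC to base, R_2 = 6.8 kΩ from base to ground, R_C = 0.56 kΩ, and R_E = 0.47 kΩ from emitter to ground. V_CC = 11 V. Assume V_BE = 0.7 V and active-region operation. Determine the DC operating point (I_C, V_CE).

Thevenize the base divider: V_Th = V_CC·R_2/(R_1+R_2) = 11×6.8/45.8 = 1.63 V, R_Th = R_1‖R_2 = 5.79 kΩ.
Base-emitter loop: V_Th = I_B·R_Th + V_BE + (β+1)I_B·R_E, so I_B = (1.63 − 0.7) / (5.79 + 101×0.47) = 0.0175 mA.
I_C = β·I_B = 100×0.0175 = 1.75 mA, and I_E = (β+1)I_B = 1.77 mA.
V_CE = V_CC − I_C·R_C − I_E·R_E = 11 − 1.75×0.56 − 1.77×0.47 = 9.19 V.
V_CE = 9.19 V > 0.2 V confirms active-region operation.

I_C ≈ 1.8 mA, V_CE ≈ 9.2 V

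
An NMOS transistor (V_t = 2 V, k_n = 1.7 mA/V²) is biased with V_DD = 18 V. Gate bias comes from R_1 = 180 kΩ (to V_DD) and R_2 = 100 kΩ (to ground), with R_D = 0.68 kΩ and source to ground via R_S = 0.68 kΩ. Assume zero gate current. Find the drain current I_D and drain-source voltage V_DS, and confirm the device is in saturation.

V_G = V_DD·R_2/(R_1+R_2) = 18×100/280 = 6.43 V.
Assume saturation: I_D = (k_n/2)(V_GS − V_t)² with V_GS = V_G − I_D·R_S = 6.43 − 0.68·I_D.
Substituting gives 0.393·I_D² − 6.12·I_D + 16.7 = 0, with roots I_D = 3.52 or 12 mA.
The root I_D = 12 mA gives V_GS = -1.77 V ≤ V_t, so take I_D = 3.52 mA.
Then V_GS = 4.03 V and V_DS = V_DD − I_D(R_D+R_S) = 18 − 3.52×1.36 = 13.2 V.
Saturation requires V_DS ≥ V_GS − V_t = 2.03 V; 13.2 ≥ 2.03 ✓.

I_D ≈ 3.5 mA, V_DS ≈ 13 V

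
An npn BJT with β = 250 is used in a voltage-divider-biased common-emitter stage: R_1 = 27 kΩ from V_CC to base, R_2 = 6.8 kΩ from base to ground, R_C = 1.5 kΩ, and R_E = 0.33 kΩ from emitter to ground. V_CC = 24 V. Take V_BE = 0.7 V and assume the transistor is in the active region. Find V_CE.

Thevenize the base divider: V_Th = V_CC·R_2/(R_1+R_2) = 24×6.8/33.8 = 4.83 V, R_Th = R_1‖R_2 = 5.43 kΩ.
Base-emitter loop: V_Th = I_B·R_Th + V_BE + (β+1)I_B·R_E, so I_B = (4.83 − 0.7) / (5.43 + 251×0.33) = 0.0468 mA.
I_C = β·I_B = 250×0.0468 = 11.7 mA, and I_E = (β+1)I_B = 11.7 mA.
V_CE = V_CC − I_C·R_C − I_E·R_E = 24 − 11.7×1.5 − 11.7×0.33 = 2.59 V.
V_CE = 2.59 V > 0.2 V confirms active-region operation.

V_CE ≈ 2.6 V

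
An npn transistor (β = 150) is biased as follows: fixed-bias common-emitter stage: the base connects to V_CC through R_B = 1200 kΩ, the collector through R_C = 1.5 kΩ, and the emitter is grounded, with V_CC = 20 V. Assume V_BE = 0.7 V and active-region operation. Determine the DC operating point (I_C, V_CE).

Base loop: V_CC = I_B·R_B + V_BE, so I_B = (20 − 0.7)/1200 kΩ = 0.0161 mA.
In the active region I_C = β·I_B = 150 × 0.0161 = 2.41 mA.
Collector loop: V_CE = V_CC − I_C·R_C = 20 − 2.41×1.5 = 16.4 V.
Since V_CE = 16.4 V > V_CE(sat) ≈ 0.2 V, the transistor is in the active region as assumed.

I_C ≈ 2.4 mA, V_CE ≈ 16 V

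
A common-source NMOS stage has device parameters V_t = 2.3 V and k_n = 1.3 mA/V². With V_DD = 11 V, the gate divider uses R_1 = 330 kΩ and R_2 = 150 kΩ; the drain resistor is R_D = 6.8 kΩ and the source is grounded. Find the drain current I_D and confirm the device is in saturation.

V_G = V_DD·R_2/(R_1+R_2) = 11×150/480 = 3.44 V. With the source grounded, V_GS = V_G = 3.44 V.
Assume saturation: I_D = (k_n/2)(V_GS − V_t)² = (1.3/2)×(3.44 − 2.3)² = 0.65×1.14² = 0.841 mA.
V_DS = V_DD − I_D·R_D = 11 − 0.841×6.8 = 5.28 V.
Saturation requires V_DS ≥ V_GS − V_t = 1.14 V; 5.28 ≥ 1.14 ✓.

I_D ≈ 0.84 mA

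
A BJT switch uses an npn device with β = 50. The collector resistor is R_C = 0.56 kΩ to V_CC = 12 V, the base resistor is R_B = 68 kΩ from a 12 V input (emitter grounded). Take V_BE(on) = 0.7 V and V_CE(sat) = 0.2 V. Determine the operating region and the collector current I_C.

active; I_C ≈ 8.3 mA

Assume active. Base-emitter loop: I_B = (V_BB − V_BE)/R_B = (12 − 0.7)/68 = 0.166 mA.
I_C = β·I_B = 50×0.166 = 8.31 mA.
V_CE = V_CC − I_C·R_C = 12 − 8.31×0.56 = 7.35 V > V_CE(sat), so the active-region assumption holds.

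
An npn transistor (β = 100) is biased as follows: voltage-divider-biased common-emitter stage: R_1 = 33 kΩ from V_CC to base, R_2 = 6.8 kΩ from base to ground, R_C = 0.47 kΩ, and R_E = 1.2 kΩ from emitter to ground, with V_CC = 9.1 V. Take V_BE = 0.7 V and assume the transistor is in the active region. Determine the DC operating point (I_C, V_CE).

Thevenize the base divider: V_Th = V_CC·R_2/(R_1+R_2) = 9.1×6.8/39.8 = 1.55 V, R_Th = R_1‖R_2 = 5.64 kΩ.
Base-emitter loop: V_Th = I_B·R_Th + V_BE + (β+1)I_B·R_E, so I_B = (1.55 − 0.7) / (5.64 + 101×1.2) = 0.00674 mA.
I_C = β·I_B = 100×0.00674 = 0.674 mA, and I_E = (β+1)I_B = 0.681 mA.
V_CE = V_CC − I_C·R_C − I_E·R_E = 9.1 − 0.674×0.47 − 0.681×1.2 = 7.97 V.
V_CE = 7.97 V > 0.2 V confirms active-region operation.

I_C ≈ 0.67 mA, V_CE ≈ 8 V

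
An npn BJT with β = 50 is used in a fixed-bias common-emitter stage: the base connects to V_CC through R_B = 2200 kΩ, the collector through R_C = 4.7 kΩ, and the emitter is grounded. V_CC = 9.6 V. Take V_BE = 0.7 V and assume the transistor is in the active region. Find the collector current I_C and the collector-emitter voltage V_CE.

I_C ≈ 0.2 mA, V_CE ≈ 8.6 V

Base loop: V_CC = I_B·R_B + V_BE, so I_B = (9.6 − 0.7)/2200 kΩ = 0.00405 mA.
In the active region I_C = β·I_B = 50 × 0.00405 = 0.202 mA.
Collector loop: V_CE = V_CC − I_C·R_C = 9.6 − 0.202×4.7 = 8.65 V.
Since V_CE = 8.65 V > V_CE(sat) ≈ 0.2 V, the transistor is in the active region as assumed.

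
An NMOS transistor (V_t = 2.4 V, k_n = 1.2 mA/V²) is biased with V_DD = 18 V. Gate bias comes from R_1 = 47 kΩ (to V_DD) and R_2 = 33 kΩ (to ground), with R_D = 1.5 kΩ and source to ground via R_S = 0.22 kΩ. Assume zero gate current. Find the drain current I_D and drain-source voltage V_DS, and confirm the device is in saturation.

V_G = V_DD·R_2/(R_1+R_2) = 18×33/80 = 7.42 V.
Assume saturation: I_D = (k_n/2)(V_GS − V_t)² with V_GS = V_G − I_D·R_S = 7.42 − 0.22·I_D.
Substituting gives 0.029·I_D² − 2.33·I_D + 15.2 = 0, with roots I_D = 7.15 or 73 mA.
The root I_D = 73 mA gives V_GS = -8.63 V ≤ V_t, so take I_D = 7.15 mA.
Then V_GS = 5.85 V and V_DS = V_DD − I_D(R_D+R_S) = 18 − 7.15×1.72 = 5.7 V.
Saturation requires V_DS ≥ V_GS − V_t = 3.45 V; 5.7 ≥ 3.45 ✓.

I_D ≈ 7.1 mA, V_DS ≈ 5.7 V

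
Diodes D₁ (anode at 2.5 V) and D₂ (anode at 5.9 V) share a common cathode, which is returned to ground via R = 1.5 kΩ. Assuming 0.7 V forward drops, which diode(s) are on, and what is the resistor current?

Only D₂ conducts; I_R ≈ 3.5 mA

Assume both conduct. Then node N would need to be at both 2.5−0.7 = 1.8 V and 5.9−0.7 = 5.2 V, which is impossible.
Assume only D₂ conducts: V_N = 5.9 − 0.7 = 5.2 V, so I_R = 5.2/1.5 = 3.47 mA.
Check D₁: its anode-to-cathode voltage is 2.5 − 5.2 = -2.7 V < 0.7 V, so it is off. The assumption is consistent.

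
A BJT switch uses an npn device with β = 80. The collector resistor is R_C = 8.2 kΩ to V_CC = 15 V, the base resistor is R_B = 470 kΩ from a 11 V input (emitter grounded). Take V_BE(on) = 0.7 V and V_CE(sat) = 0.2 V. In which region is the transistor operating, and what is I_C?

active; I_C ≈ 1.8 mA

Assume active. Base-emitter loop: I_B = (V_BB − V_BE)/R_B = (11 − 0.7)/470 = 0.0219 mA.
I_C = β·I_B = 80×0.0219 = 1.75 mA.
V_CE = V_CC − I_C·R_C = 15 − 1.75×8.2 = 0.624 V > V_CE(sat), so the active-region assumption holds.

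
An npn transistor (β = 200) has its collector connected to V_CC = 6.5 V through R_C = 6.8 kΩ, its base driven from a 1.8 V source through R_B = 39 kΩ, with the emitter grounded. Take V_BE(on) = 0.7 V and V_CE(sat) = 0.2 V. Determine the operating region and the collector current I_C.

saturation; I_C ≈ 0.93 mA

Assume active: I_B = (1.8 − 0.7)/39 = 0.0282 mA, giving I_C = β·I_B = 5.64 mA.
But then V_CE = 6.5 − 5.64×6.8 = -31.9 V < V_CE(sat) = 0.2 V — impossible in the active region.
So the transistor is saturated. With V_CE = 0.2 V, I_C = (V_CC − 0.2)/R_C = 6.3/6.8 = 0.926 mA.
Check: β·I_B = 5.64 mA > I_C = 0.926 mA, confirming saturation.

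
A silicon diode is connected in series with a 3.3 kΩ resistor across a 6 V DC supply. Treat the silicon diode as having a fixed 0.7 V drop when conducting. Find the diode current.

KVL around the loop: 6 = V_D + I·R = 0.7 + I × 3.3 kΩ.
So I = (6 − 0.7) / 3.3 kΩ = 5.3 / 3.3 = 1.61 mA.

I ≈ 1.6 mA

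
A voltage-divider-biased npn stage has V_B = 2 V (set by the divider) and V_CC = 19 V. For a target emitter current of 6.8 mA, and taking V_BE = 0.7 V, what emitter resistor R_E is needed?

V_E = V_B − V_BE = 2 − 0.7 = 1.3 V.
R_E = V_E / I_E = 1.3 / 6.8 = 0.191 kΩ.

R_E ≈ 0.19 kΩ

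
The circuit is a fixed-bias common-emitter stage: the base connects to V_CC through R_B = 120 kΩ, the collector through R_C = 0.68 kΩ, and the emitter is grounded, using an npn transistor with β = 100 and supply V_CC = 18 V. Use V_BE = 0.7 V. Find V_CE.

Base loop: V_CC = I_B·R_B + V_BE, so I_B = (18 − 0.7)/120 kΩ = 0.144 mA.
In the active region I_C = β·I_B = 100 × 0.144 = 14.4 mA.
Collector loop: V_CE = V_CC − I_C·R_C = 18 − 14.4×0.68 = 8.2 V.
Since V_CE = 8.2 V > V_CE(sat) ≈ 0.2 V, the transistor is in the active region as assumed.

V_CE ≈ 8.2 V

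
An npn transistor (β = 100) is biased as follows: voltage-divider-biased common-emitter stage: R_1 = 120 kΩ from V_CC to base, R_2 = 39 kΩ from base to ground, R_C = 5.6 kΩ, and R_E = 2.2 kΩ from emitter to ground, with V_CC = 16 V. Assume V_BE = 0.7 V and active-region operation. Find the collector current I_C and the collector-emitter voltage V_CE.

I_C ≈ 1.3 mA, V_CE ≈ 6 V

Thevenize the base divider: V_Th = V_CC·R_2/(R_1+R_2) = 16×39/159 = 3.92 V, R_Th = R_1‖R_2 = 29.4 kΩ.
Base-emitter loop: V_Th = I_B·R_Th + V_BE + (β+1)I_B·R_E, so I_B = (3.92 − 0.7) / (29.4 + 101×2.2) = 0.0128 mA.
I_C = β·I_B = 100×0.0128 = 1.28 mA, and I_E = (β+1)I_B = 1.29 mA.
V_CE = V_CC − I_C·R_C − I_E·R_E = 16 − 1.28×5.6 − 1.29×2.2 = 5.98 V.
V_CE = 5.98 V > 0.2 V confirms active-region operation.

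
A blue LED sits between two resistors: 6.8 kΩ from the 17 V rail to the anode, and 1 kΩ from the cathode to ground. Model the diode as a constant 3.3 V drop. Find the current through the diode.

I ≈ 1.8 mA

The two resistors are in series with the diode, so KVL gives 17 = I·6.8 + 3.3 + I·1.
I = (17 − 3.3) / (6.8 + 1) kΩ = 13.7 / 7.8 = 1.76 mA.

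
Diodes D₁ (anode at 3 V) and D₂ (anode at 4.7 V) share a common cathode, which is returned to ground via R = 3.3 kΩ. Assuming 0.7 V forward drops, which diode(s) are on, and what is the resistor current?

Only D₂ conducts; I_R ≈ 1.2 mA

Assume both conduct. Then node N would need to be at both 3−0.7 = 2.3 V and 4.7−0.7 = 4 V, which is impossible.
Assume only D₂ conducts: V_N = 4.7 − 0.7 = 4 V, so I_R = 4/3.3 = 1.21 mA.
Check D₁: its anode-to-cathode voltage is 3 − 4 = -1 V < 0.7 V, so it is off. The assumption is consistent.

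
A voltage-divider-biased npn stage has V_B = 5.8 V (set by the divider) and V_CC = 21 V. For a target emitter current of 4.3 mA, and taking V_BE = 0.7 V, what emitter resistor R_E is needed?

R_E ≈ 1.2 kΩ

V_E = V_B − V_BE = 5.8 − 0.7 = 5.1 V.
R_E = V_E / I_E = 5.1 / 4.3 = 1.19 kΩ.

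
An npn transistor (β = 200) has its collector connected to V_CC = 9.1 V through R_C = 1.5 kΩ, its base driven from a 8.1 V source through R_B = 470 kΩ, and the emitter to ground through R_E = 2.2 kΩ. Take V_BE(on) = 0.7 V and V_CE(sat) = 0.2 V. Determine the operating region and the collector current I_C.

active; I_C ≈ 1.6 mA

Assume active. Base-emitter loop: I_B = (V_BB − V_BE)/(R_B + (β+1)R_E) = (8.1 − 0.7)/(470 + 201×2.2) = 0.00811 mA.
I_C = β·I_B = 200×0.00811 = 1.62 mA.
V_CE = V_CC − I_C·R_C − I_E·R_E = 9.1 − 1.62×1.5 − 1.63×2.2 = 3.08 V > V_CE(sat), so the active-region assumption holds.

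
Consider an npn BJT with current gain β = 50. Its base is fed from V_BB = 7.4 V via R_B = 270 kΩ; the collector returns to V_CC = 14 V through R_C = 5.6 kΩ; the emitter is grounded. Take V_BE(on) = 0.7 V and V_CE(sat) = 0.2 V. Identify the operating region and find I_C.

active; I_C ≈ 1.2 mA

Assume active. Base-emitter loop: I_B = (V_BB − V_BE)/R_B = (7.4 − 0.7)/270 = 0.0248 mA.
I_C = β·I_B = 50×0.0248 = 1.24 mA.
V_CE = V_CC − I_C·R_C = 14 − 1.24×5.6 = 7.05 V > V_CE(sat), so the active-region assumption holds.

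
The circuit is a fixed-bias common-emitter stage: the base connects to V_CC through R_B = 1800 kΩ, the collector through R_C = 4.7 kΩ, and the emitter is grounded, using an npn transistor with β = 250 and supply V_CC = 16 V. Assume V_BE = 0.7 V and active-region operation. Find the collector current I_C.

I_C ≈ 2.1 mA

Base loop: V_CC = I_B·R_B + V_BE, so I_B = (16 − 0.7)/1800 kΩ = 0.0085 mA.
In the active region I_C = β·I_B = 250 × 0.0085 = 2.12 mA.
Collector loop: V_CE = V_CC − I_C·R_C = 16 − 2.12×4.7 = 6.01 V.
Since V_CE = 6.01 V > V_CE(sat) ≈ 0.2 V, the transistor is in the active region as assumed.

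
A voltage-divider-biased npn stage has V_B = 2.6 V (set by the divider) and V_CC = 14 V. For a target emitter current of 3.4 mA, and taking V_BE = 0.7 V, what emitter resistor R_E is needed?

V_E = V_B − V_BE = 2.6 − 0.7 = 1.9 V.
R_E = V_E / I_E = 1.9 / 3.4 = 0.559 kΩ.

R_E ≈ 0.56 kΩ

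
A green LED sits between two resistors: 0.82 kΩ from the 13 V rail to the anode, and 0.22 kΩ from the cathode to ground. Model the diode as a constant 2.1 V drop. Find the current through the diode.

The two resistors are in series with the diode, so KVL gives 13 = I·0.82 + 2.1 + I·0.22.
I = (13 − 2.1) / (0.82 + 0.22) kΩ = 10.9 / 1.04 = 10.5 mA.

I ≈ 10 mA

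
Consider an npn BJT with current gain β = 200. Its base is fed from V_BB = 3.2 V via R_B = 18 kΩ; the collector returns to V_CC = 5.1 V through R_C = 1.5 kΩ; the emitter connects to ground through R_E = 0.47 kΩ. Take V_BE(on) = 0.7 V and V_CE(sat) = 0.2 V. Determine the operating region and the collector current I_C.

saturation; I_C ≈ 2.5 mA

Assume active: I_B = (3.2 − 0.7)/(18 + 201×0.47) = 0.0222 mA, I_C = β·I_B = 4.45 mA.
Then V_CE = 5.1 − 4.45×1.5 − 4.47×0.47 = -3.67 V < 0.2 V — the active assumption fails.
Re-solve with V_CE = 0.2 V. KCL at the emitter: V_E/R_E = (V_BB−0.7−V_E)/R_B + (V_CC−0.2−V_E)/R_C, giving V_E = 1.19 V.
I_C = (V_CC − 0.2 − V_E)/R_C = (4.9 − 1.19)/1.5 = 2.47 mA.
Check: I_B = (2.5 − 1.19)/18 = 0.0725 mA, and β·I_B = 14.5 mA > I_C, confirming saturation.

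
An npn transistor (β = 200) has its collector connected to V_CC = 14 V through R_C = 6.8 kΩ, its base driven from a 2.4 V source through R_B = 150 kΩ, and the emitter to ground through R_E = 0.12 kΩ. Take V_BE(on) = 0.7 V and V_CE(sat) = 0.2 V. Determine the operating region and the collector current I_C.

active; I_C ≈ 2 mA

Assume active. Base-emitter loop: I_B = (V_BB − V_BE)/(R_B + (β+1)R_E) = (2.4 − 0.7)/(150 + 201×0.12) = 0.00976 mA.
I_C = β·I_B = 200×0.00976 = 1.95 mA.
V_CE = V_CC − I_C·R_C − I_E·R_E = 14 − 1.95×6.8 − 1.96×0.12 = 0.486 V > V_CE(sat), so the active-region assumption holds.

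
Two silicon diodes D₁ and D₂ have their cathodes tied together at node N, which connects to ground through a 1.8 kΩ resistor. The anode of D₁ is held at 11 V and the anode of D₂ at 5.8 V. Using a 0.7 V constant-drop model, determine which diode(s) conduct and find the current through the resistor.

Only D₁ conducts; I_R ≈ 5.7 mA

Assume both conduct. Then node N would need to be at both 11−0.7 = 10.3 V and 5.8−0.7 = 5.1 V, which is impossible.
Assume only D₁ conducts: V_N = 11 − 0.7 = 10.3 V, so I_R = 10.3/1.8 = 5.72 mA.
Check D₂: its anode-to-cathode voltage is 5.8 − 10.3 = -4.5 V < 0.7 V, so it is off. The assumption is consistent.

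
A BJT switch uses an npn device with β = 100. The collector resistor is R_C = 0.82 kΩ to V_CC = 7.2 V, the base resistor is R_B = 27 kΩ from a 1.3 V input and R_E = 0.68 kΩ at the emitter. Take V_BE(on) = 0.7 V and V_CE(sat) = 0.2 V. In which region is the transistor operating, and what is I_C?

active; I_C ≈ 0.63 mA

Assume active. Base-emitter loop: I_B = (V_BB − V_BE)/(R_B + (β+1)R_E) = (1.3 − 0.7)/(27 + 101×0.68) = 0.00627 mA.
I_C = β·I_B = 100×0.00627 = 0.627 mA.
V_CE = V_CC − I_C·R_C − I_E·R_E = 7.2 − 0.627×0.82 − 0.633×0.68 = 6.26 V > V_CE(sat), so the active-region assumption holds.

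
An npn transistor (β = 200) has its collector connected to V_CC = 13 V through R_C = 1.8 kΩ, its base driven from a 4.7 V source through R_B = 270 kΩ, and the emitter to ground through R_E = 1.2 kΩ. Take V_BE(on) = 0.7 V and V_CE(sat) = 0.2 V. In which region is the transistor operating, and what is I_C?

Assume active. Base-emitter loop: I_B = (V_BB − V_BE)/(R_B + (β+1)R_E) = (4.7 − 0.7)/(270 + 201×1.2) = 0.00782 mA.
I_C = β·I_B = 200×0.00782 = 1.56 mA.
V_CE = V_CC − I_C·R_C − I_E·R_E = 13 − 1.56×1.8 − 1.57×1.2 = 8.3 V > V_CE(sat), so the active-region assumption holds.

active; I_C ≈ 1.6 mA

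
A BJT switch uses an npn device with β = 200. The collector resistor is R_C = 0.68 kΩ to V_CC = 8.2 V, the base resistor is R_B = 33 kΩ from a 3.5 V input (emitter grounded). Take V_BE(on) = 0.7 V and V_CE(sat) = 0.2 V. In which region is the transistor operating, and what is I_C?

Assume active: I_B = (3.5 − 0.7)/33 = 0.0848 mA, giving I_C = β·I_B = 17 mA.
But then V_CE = 8.2 − 17×0.68 = -3.34 V < V_CE(sat) = 0.2 V — impossible in the active region.
So the transistor is saturated. With V_CE = 0.2 V, I_C = (V_CC − 0.2)/R_C = 8/0.68 = 11.8 mA.
Check: β·I_B = 17 mA > I_C = 11.8 mA, confirming saturation.

saturation; I_C ≈ 12 mA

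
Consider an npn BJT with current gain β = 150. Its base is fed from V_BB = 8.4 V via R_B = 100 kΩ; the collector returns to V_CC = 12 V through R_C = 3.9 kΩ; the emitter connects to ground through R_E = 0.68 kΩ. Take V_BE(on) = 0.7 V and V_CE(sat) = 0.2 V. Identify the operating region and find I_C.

saturation; I_C ≈ 2.6 mA

Assume active: I_B = (8.4 − 0.7)/(100 + 151×0.68) = 0.038 mA, I_C = β·I_B = 5.7 mA.
Then V_CE = 12 − 5.7×3.9 − 5.74×0.68 = -14.1 V < 0.2 V — the active assumption fails.
Re-solve with V_CE = 0.2 V. KCL at the emitter: V_E/R_E = (V_BB−0.7−V_E)/R_B + (V_CC−0.2−V_E)/R_C, giving V_E = 1.79 V.
I_C = (V_CC − 0.2 − V_E)/R_C = (11.8 − 1.79)/3.9 = 2.57 mA.
Check: I_B = (7.7 − 1.79)/100 = 0.0591 mA, and β·I_B = 8.87 mA > I_C, confirming saturation.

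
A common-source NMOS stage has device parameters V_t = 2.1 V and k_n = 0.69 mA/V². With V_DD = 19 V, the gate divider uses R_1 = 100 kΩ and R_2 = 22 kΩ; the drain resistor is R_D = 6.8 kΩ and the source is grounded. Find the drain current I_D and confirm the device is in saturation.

V_G = V_DD·R_2/(R_1+R_2) = 19×22/122 = 3.43 V. With the source grounded, V_GS = V_G = 3.43 V.
Assume saturation: I_D = (k_n/2)(V_GS − V_t)² = (0.69/2)×(3.43 − 2.1)² = 0.345×1.33² = 0.607 mA.
V_DS = V_DD − I_D·R_D = 19 − 0.607×6.8 = 14.9 V.
Saturation requires V_DS ≥ V_GS − V_t = 1.33 V; 14.9 ≥ 1.33 ✓.

I_D ≈ 0.61 mA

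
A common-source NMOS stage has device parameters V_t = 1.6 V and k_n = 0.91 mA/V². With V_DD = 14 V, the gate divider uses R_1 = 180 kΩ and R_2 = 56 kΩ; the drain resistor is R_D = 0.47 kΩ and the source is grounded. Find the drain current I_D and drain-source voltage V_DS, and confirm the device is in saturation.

V_G = V_DD·R_2/(R_1+R_2) = 14×56/236 = 3.32 V. With the source grounded, V_GS = V_G = 3.32 V.
Assume saturation: I_D = (k_n/2)(V_GS − V_t)² = (0.91/2)×(3.32 − 1.6)² = 0.455×1.72² = 1.35 mA.
V_DS = V_DD − I_D·R_D = 14 − 1.35×0.47 = 13.4 V.
Saturation requires V_DS ≥ V_GS − V_t = 1.72 V; 13.4 ≥ 1.72 ✓.

I_D ≈ 1.3 mA, V_DS ≈ 13 V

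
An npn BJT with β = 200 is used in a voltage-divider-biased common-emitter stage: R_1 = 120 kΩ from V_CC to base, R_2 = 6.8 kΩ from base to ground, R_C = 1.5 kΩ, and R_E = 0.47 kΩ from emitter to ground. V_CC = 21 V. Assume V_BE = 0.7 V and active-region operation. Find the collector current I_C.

I_C ≈ 0.84 mA

Thevenize the base divider: V_Th = V_CC·R_2/(R_1+R_2) = 21×6.8/127 = 1.13 V, R_Th = R_1‖R_2 = 6.44 kΩ.
Base-emitter loop: V_Th = I_B·R_Th + V_BE + (β+1)I_B·R_E, so I_B = (1.13 − 0.7) / (6.44 + 201×0.47) = 0.00422 mA.
I_C = β·I_B = 200×0.00422 = 0.845 mA, and I_E = (β+1)I_B = 0.849 mA.
V_CE = V_CC − I_C·R_C − I_E·R_E = 21 − 0.845×1.5 − 0.849×0.47 = 19.3 V.
V_CE = 19.3 V > 0.2 V confirms active-region operation.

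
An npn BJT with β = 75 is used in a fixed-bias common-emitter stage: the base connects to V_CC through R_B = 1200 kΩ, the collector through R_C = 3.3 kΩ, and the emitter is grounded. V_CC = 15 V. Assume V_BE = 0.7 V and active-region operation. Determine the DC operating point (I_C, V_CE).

Base loop: V_CC = I_B·R_B + V_BE, so I_B = (15 − 0.7)/1200 kΩ = 0.0119 mA.
In the active region I_C = β·I_B = 75 × 0.0119 = 0.894 mA.
Collector loop: V_CE = V_CC − I_C·R_C = 15 − 0.894×3.3 = 12.1 V.
Since V_CE = 12.1 V > V_CE(sat) ≈ 0.2 V, the transistor is in the active region as assumed.

I_C ≈ 0.89 mA, V_CE ≈ 12 V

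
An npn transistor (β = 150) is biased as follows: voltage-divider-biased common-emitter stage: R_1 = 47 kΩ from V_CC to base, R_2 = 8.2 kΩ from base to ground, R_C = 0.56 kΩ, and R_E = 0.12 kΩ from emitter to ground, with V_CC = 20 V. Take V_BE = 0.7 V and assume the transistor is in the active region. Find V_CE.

Thevenize the base divider: V_Th = V_CC·R_2/(R_1+R_2) = 20×8.2/55.2 = 2.97 V, R_Th = R_1‖R_2 = 6.98 kΩ.
Base-emitter loop: V_Th = I_B·R_Th + V_BE + (β+1)I_B·R_E, so I_B = (2.97 − 0.7) / (6.98 + 151×0.12) = 0.0905 mA.
I_C = β·I_B = 150×0.0905 = 13.6 mA, and I_E = (β+1)I_B = 13.7 mA.
V_CE = V_CC − I_C·R_C − I_E·R_E = 20 − 13.6×0.56 − 13.7×0.12 = 10.8 V.
V_CE = 10.8 V > 0.2 V confirms active-region operation.

V_CE ≈ 11 V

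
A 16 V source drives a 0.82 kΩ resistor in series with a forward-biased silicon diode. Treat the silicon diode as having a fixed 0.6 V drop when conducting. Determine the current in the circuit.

I ≈ 19 mA

KVL around the loop: 16 = V_D + I·R = 0.6 + I × 0.82 kΩ.
So I = (16 − 0.6) / 0.82 kΩ = 15.4 / 0.82 = 18.8 mA.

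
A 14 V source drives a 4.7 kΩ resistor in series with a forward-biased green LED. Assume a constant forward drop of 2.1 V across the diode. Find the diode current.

I ≈ 2.5 mA

KVL around the loop: 14 = V_D + I·R = 2.1 + I × 4.7 kΩ.
So I = (14 − 2.1) / 4.7 kΩ = 11.9 / 4.7 = 2.53 mA.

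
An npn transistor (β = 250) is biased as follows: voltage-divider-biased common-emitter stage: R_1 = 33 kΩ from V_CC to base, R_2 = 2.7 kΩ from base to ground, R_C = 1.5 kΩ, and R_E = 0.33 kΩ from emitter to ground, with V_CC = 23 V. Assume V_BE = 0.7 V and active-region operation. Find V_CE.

V_CE ≈ 17 V

Thevenize the base divider: V_Th = V_CC·R_2/(R_1+R_2) = 23×2.7/35.7 = 1.74 V, R_Th = R_1‖R_2 = 2.5 kΩ.
Base-emitter loop: V_Th = I_B·R_Th + V_BE + (β+1)I_B·R_E, so I_B = (1.74 − 0.7) / (2.5 + 251×0.33) = 0.0122 mA.
I_C = β·I_B = 250×0.0122 = 3.05 mA, and I_E = (β+1)I_B = 3.06 mA.
V_CE = V_CC − I_C·R_C − I_E·R_E = 23 − 3.05×1.5 − 3.06×0.33 = 17.4 V.
V_CE = 17.4 V > 0.2 V confirms active-region operation.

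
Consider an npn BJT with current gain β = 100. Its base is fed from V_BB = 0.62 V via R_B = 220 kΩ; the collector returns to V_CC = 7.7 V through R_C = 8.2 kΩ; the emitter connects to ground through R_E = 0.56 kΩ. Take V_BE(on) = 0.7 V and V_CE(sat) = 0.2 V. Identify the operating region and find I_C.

V_BB = 0.62 V ≤ V_BE(on) = 0.7 V, so the base-emitter junction is not forward biased.
The transistor is in cutoff: I_B = I_C = 0.

cutoff; I_C ≈ 0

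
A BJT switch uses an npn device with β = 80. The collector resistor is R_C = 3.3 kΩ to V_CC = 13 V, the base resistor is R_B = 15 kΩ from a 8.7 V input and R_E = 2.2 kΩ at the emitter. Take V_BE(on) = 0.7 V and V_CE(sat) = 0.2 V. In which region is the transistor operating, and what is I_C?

Assume active: I_B = (8.7 − 0.7)/(15 + 81×2.2) = 0.0414 mA, I_C = β·I_B = 3.31 mA.
Then V_CE = 13 − 3.31×3.3 − 3.35×2.2 = -5.31 V < 0.2 V — the active assumption fails.
Re-solve with V_CE = 0.2 V. KCL at the emitter: V_E/R_E = (V_BB−0.7−V_E)/R_B + (V_CC−0.2−V_E)/R_C, giving V_E = 5.35 V.
I_C = (V_CC − 0.2 − V_E)/R_C = (12.8 − 5.35)/3.3 = 2.26 mA.
Check: I_B = (8 − 5.35)/15 = 0.176 mA, and β·I_B = 14.1 mA > I_C, confirming saturation.

saturation; I_C ≈ 2.3 mA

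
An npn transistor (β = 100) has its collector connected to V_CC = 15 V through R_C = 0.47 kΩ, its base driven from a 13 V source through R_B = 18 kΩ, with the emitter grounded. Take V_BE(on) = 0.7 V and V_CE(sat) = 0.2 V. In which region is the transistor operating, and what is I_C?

Assume active: I_B = (13 − 0.7)/18 = 0.683 mA, giving I_C = β·I_B = 68.3 mA.
But then V_CE = 15 − 68.3×0.47 = -17.1 V < V_CE(sat) = 0.2 V — impossible in the active region.
So the transistor is saturated. With V_CE = 0.2 V, I_C = (V_CC − 0.2)/R_C = 14.8/0.47 = 31.5 mA.
Check: β·I_B = 68.3 mA > I_C = 31.5 mA, confirming saturation.

saturation; I_C ≈ 31 mA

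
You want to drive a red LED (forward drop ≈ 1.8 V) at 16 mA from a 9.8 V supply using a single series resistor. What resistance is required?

The resistor drops V_S − V_D = 9.8 − 1.8 = 8 V at 16 mA.
R = 8 V / 16 mA = 0.5 kΩ.

R ≈ 0.5 kΩ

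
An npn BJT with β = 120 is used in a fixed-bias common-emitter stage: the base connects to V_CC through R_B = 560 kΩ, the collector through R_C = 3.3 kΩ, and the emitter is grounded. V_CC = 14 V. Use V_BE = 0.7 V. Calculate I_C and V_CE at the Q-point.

I_C ≈ 2.9 mA, V_CE ≈ 4.6 V

Base loop: V_CC = I_B·R_B + V_BE, so I_B = (14 − 0.7)/560 kΩ = 0.0238 mA.
In the active region I_C = β·I_B = 120 × 0.0238 = 2.85 mA.
Collector loop: V_CE = V_CC − I_C·R_C = 14 − 2.85×3.3 = 4.6 V.
Since V_CE = 4.6 V > V_CE(sat) ≈ 0.2 V, the transistor is in the active region as assumed.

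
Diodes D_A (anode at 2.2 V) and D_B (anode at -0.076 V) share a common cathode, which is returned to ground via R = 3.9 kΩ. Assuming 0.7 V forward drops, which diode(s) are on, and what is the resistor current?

Only D_A conducts; I_R ≈ 0.38 mA

Assume both conduct. Then node N would need to be at both 2.2−0.7 = 1.5 V and -0.076−0.7 = -0.776 V, which is impossible.
Assume only D_A conducts: V_N = 2.2 − 0.7 = 1.5 V, so I_R = 1.5/3.9 = 0.385 mA.
Check D_B: its anode-to-cathode voltage is -0.076 − 1.5 = -1.58 V < 0.7 V, so it is off. The assumption is consistent.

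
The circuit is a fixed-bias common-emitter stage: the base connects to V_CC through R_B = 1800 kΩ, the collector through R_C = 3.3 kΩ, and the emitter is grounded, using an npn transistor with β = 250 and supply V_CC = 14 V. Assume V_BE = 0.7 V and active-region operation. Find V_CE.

V_CE ≈ 7.9 V

Base loop: V_CC = I_B·R_B + V_BE, so I_B = (14 − 0.7)/1800 kΩ = 0.00739 mA.
In the active region I_C = β·I_B = 250 × 0.00739 = 1.85 mA.
Collector loop: V_CE = V_CC − I_C·R_C = 14 − 1.85×3.3 = 7.9 V.
Since V_CE = 7.9 V > V_CE(sat) ≈ 0.2 V, the transistor is in the active region as assumed.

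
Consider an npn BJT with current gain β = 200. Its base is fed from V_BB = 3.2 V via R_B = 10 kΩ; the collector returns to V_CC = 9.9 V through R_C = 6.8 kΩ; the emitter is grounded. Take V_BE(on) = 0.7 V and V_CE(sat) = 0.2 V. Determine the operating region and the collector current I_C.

saturation; I_C ≈ 1.4 mA

Assume active: I_B = (3.2 − 0.7)/10 = 0.25 mA, giving I_C = β·I_B = 50 mA.
But then V_CE = 9.9 − 50×6.8 = -330 V < V_CE(sat) = 0.2 V — impossible in the active region.
So the transistor is saturated. With V_CE = 0.2 V, I_C = (V_CC − 0.2)/R_C = 9.7/6.8 = 1.43 mA.
Check: β·I_B = 50 mA > I_C = 1.43 mA, confirming saturation.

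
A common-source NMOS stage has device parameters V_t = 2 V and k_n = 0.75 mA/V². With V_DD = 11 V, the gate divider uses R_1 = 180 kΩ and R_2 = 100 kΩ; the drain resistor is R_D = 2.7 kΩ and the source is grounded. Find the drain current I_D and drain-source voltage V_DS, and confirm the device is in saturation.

I_D ≈ 1.4 mA, V_DS ≈ 7.2 V

V_G = V_DD·R_2/(R_1+R_2) = 11×100/280 = 3.93 V. With the source grounded, V_GS = V_G = 3.93 V.
Assume saturation: I_D = (k_n/2)(V_GS − V_t)² = (0.75/2)×(3.93 − 2)² = 0.375×1.93² = 1.39 mA.
V_DS = V_DD − I_D·R_D = 11 − 1.39×2.7 = 7.23 V.
Saturation requires V_DS ≥ V_GS − V_t = 1.93 V; 7.23 ≥ 1.93 ✓.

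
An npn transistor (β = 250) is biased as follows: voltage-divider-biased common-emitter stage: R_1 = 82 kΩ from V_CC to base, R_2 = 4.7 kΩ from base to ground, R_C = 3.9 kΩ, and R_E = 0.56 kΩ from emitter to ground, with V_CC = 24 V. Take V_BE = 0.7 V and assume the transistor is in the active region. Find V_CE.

V_CE ≈ 19 V

Thevenize the base divider: V_Th = V_CC·R_2/(R_1+R_2) = 24×4.7/86.7 = 1.3 V, R_Th = R_1‖R_2 = 4.45 kΩ.
Base-emitter loop: V_Th = I_B·R_Th + V_BE + (β+1)I_B·R_E, so I_B = (1.3 − 0.7) / (4.45 + 251×0.56) = 0.00414 mA.
I_C = β·I_B = 250×0.00414 = 1.04 mA, and I_E = (β+1)I_B = 1.04 mA.
V_CE = V_CC − I_C·R_C − I_E·R_E = 24 − 1.04×3.9 − 1.04×0.56 = 19.4 V.
V_CE = 19.4 V > 0.2 V confirms active-region operation.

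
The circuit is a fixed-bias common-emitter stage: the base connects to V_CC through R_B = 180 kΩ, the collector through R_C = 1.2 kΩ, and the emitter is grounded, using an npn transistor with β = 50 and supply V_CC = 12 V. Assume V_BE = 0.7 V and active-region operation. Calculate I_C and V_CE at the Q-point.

I_C ≈ 3.1 mA, V_CE ≈ 8.2 V

Base loop: V_CC = I_B·R_B + V_BE, so I_B = (12 − 0.7)/180 kΩ = 0.0628 mA.
In the active region I_C = β·I_B = 50 × 0.0628 = 3.14 mA.
Collector loop: V_CE = V_CC − I_C·R_C = 12 − 3.14×1.2 = 8.23 V.
Since V_CE = 8.23 V > V_CE(sat) ≈ 0.2 V, the transistor is in the active region as assumed.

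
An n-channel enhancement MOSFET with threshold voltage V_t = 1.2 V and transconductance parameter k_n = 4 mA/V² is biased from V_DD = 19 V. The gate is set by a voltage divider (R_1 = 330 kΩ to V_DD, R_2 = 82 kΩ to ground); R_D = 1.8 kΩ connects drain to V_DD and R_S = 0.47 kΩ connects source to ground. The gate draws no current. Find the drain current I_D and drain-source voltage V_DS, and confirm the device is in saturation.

I_D ≈ 2.9 mA, V_DS ≈ 12 V

V_G = V_DD·R_2/(R_1+R_2) = 19×82/412 = 3.78 V.
Assume saturation: I_D = (k_n/2)(V_GS − V_t)² with V_GS = V_G − I_D·R_S = 3.78 − 0.47·I_D.
Substituting gives 0.442·I_D² − 5.85·I_D + 13.3 = 0, with roots I_D = 2.92 or 10.3 mA.
The root I_D = 10.3 mA gives V_GS = -1.07 V ≤ V_t, so take I_D = 2.92 mA.
Then V_GS = 2.41 V and V_DS = V_DD − I_D(R_D+R_S) = 19 − 2.92×2.27 = 12.4 V.
Saturation requires V_DS ≥ V_GS − V_t = 1.21 V; 12.4 ≥ 1.21 ✓.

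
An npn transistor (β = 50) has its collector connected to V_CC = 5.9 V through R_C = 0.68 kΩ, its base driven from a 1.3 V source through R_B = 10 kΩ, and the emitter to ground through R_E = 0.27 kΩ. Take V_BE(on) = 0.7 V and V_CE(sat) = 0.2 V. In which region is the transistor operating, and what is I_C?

active; I_C ≈ 1.3 mA

Assume active. Base-emitter loop: I_B = (V_BB − V_BE)/(R_B + (β+1)R_E) = (1.3 − 0.7)/(10 + 51×0.27) = 0.0252 mA.
I_C = β·I_B = 50×0.0252 = 1.26 mA.
V_CE = V_CC − I_C·R_C − I_E·R_E = 5.9 − 1.26×0.68 − 1.29×0.27 = 4.69 V > V_CE(sat), so the active-region assumption holds.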